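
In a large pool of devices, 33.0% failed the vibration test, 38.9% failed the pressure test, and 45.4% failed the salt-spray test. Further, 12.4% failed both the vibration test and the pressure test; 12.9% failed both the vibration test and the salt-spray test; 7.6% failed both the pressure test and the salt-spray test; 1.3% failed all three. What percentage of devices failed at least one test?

85.7%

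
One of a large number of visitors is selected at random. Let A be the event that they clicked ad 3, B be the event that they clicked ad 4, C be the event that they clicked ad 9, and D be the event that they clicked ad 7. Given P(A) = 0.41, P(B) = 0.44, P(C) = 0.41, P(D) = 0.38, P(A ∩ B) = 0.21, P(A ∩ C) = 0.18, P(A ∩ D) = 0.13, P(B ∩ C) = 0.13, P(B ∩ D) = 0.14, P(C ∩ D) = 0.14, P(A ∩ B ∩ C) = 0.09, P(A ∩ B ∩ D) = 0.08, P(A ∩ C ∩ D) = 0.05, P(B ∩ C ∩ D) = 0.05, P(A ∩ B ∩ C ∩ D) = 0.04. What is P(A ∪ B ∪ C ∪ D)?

0.94

By inclusion–exclusion:
P(A ∪ B ∪ C ∪ D) = 0.41 + 0.44 + 0.41 + 0.38 − 0.21 − 0.18 − 0.13 − 0.13 − 0.14 − 0.14 + 0.09 + 0.08 + 0.05 + 0.05 − 0.04 = 0.94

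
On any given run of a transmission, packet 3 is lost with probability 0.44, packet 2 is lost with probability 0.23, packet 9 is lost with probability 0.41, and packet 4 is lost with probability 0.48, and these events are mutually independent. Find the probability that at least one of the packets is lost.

0.86770784

Independence gives P(none) = ∏(1 − pᵢ).
P(none) = (1 − 0.44) × (1 − 0.23) × (1 − 0.41) × (1 − 0.48) = 0.56 × 0.77 × 0.59 × 0.52 = 0.13229216
P(at least one) = 1 − 0.13229216 = 0.86770784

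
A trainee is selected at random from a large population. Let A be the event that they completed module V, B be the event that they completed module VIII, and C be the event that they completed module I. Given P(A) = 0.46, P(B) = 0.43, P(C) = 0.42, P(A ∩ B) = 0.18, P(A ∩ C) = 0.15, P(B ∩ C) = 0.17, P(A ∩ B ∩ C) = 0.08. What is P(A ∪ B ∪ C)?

0.89

By inclusion-exclusion,
P(A ∪ B ∪ C) = 0.46 + 0.43 + 0.42 − 0.18 − 0.15 − 0.17 + 0.08 = 0.89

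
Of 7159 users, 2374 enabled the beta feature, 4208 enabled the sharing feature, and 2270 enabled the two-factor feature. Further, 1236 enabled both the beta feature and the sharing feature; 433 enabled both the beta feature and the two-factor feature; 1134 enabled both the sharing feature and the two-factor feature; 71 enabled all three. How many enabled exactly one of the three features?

By inclusion–exclusion (exactly-one form):
N(exactly one) = 2374 + 4208 + 2270 − 2·1236 − 2·433 − 2·1134 + 3·71 = 3459

3459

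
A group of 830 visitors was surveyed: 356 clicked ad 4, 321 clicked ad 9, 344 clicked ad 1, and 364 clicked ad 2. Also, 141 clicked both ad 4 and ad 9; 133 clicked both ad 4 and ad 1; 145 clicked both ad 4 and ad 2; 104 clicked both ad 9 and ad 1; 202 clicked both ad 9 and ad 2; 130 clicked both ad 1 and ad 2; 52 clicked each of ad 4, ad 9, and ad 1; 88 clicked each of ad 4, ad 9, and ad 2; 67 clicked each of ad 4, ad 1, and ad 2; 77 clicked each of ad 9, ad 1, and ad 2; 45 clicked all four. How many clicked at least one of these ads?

769

|union| = 356 + 321 + 344 + 364 − 141 − 133 − 145 − 104 − 202 − 130 + 52 + 88 + 67 + 77 − 45 = 769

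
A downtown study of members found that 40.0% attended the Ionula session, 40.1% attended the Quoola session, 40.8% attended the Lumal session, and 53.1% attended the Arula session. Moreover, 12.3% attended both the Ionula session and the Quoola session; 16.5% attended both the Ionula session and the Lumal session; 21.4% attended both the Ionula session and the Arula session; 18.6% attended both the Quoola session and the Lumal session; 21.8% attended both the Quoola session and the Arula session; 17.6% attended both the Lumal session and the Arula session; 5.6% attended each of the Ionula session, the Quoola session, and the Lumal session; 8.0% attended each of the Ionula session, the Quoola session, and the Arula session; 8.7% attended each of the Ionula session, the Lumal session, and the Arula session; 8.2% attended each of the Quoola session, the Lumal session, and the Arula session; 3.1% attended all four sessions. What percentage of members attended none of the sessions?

Using inclusion–exclusion:
P(union) = 40.0 + 40.1 + 40.8 + 53.1 − 12.3 − 16.5 − 21.4 − 18.6 − 21.8 − 17.6 + 5.6 + 8.0 + 8.7 + 8.2 − 3.1 = 93.2%
P(none) = 100% − 93.2% = 6.8%

6.8%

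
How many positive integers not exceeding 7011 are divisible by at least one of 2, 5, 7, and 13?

⌊7011/2⌋ + ⌊7011/5⌋ + ⌊7011/7⌋ + ⌊7011/13⌋ − ⌊7011/10⌋ − ⌊7011/14⌋ − ⌊7011/26⌋ − ⌊7011/35⌋ − ⌊7011/65⌋ − ⌊7011/91⌋ + ⌊7011/70⌋ + ⌊7011/130⌋ + ⌊7011/182⌋ + ⌊7011/455⌋ − ⌊7011/910⌋ = 3505 + 1402 + 1001 + 539 − 701 − 500 − 269 − 200 − 107 − 77 + 100 + 53 + 38 + 15 − 7 = 4792

4792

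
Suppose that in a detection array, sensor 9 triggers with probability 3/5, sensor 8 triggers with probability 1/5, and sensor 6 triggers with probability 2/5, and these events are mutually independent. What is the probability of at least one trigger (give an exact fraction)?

101/125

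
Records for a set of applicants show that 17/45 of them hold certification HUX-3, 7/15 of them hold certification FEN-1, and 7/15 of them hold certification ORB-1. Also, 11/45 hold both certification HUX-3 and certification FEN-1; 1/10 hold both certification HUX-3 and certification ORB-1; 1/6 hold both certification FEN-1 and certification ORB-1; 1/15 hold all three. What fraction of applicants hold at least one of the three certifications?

13/15

P(union) = 17/45 + 7/15 + 7/15 − 11/45 − 1/10 − 1/6 + 1/15 = 13/15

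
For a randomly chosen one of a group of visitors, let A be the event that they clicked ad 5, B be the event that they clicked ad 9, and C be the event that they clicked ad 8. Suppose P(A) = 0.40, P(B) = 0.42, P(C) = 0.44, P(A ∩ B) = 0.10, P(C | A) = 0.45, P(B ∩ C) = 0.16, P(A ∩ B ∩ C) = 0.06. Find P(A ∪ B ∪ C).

0.88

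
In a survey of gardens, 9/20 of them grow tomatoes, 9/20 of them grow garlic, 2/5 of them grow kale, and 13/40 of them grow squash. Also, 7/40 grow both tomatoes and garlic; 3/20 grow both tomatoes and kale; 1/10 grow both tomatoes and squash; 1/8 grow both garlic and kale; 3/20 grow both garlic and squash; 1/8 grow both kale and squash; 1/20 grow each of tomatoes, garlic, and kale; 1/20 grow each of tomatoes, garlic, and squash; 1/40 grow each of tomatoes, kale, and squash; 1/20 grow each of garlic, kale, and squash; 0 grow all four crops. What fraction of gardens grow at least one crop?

39/40

P(union) = 9/20 + 9/20 + 2/5 + 13/40 − 7/40 − 3/20 − 1/10 − 1/8 − 3/20 − 1/8 + 1/20 + 1/20 + 1/40 + 1/20 − 0 = 39/40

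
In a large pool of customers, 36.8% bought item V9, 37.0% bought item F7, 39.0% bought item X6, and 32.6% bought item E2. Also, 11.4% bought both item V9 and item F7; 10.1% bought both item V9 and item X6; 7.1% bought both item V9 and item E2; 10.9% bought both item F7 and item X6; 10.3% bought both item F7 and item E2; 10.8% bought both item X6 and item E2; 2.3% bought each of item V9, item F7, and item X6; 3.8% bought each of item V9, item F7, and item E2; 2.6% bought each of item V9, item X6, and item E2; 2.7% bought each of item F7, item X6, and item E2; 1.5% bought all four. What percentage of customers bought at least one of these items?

P(≥1) = 36.8 + 37.0 + 39.0 + 32.6 − 11.4 − 10.1 − 7.1 − 10.9 − 10.3 − 10.8 + 2.3 + 3.8 + 2.6 + 2.7 − 1.5 = 94.7%

94.7%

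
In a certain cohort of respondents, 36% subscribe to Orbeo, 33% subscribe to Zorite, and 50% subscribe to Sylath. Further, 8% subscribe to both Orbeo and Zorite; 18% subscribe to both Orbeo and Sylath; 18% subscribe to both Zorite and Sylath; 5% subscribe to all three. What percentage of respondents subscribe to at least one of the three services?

Inclusion–exclusion gives
P(≥1) = 36 + 33 + 50 − 8 − 18 − 18 + 5 = 80%

80%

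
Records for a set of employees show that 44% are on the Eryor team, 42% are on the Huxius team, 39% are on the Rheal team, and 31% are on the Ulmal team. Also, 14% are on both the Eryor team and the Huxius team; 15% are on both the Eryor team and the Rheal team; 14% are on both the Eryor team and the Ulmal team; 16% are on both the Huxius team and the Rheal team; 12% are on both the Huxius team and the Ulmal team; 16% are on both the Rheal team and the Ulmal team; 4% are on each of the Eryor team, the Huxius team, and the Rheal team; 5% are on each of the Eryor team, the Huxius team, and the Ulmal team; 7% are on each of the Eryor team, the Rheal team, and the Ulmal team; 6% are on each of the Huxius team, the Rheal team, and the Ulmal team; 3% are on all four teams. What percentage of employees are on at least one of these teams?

88%

P(at least one) = 44 + 42 + 39 + 31 − 14 − 15 − 14 − 16 − 12 − 16 + 4 + 5 + 7 + 6 − 3 = 88%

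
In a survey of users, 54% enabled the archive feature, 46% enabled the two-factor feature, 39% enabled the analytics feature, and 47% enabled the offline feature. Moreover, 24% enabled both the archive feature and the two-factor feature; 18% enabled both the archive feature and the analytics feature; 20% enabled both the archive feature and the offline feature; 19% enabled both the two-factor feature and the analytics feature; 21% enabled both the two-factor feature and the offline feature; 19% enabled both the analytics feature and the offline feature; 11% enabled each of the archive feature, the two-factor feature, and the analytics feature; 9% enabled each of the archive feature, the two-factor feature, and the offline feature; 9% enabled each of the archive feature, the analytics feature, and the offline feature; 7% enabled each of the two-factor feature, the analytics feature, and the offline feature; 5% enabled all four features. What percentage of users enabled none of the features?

By inclusion–exclusion:
P(at least one) = 54 + 46 + 39 + 47 − 24 − 18 − 20 − 19 − 21 − 19 + 11 + 9 + 9 + 7 − 5 = 96%
P(none) = 100% − 96% = 4%

4%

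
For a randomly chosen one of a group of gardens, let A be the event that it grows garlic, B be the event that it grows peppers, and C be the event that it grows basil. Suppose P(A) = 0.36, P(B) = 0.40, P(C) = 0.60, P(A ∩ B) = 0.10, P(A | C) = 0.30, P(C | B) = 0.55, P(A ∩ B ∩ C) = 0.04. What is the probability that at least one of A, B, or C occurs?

P(A ∩ C) = P(C)·P(A|C) = 0.60 × 0.30 = 0.18
P(B ∩ C) = P(B)·P(C|B) = 0.40 × 0.55 = 0.22
Using inclusion–exclusion:
P(A ∪ B ∪ C) = 0.36 + 0.40 + 0.60 − 0.10 − 0.18 − 0.22 + 0.04 = 0.90

0.90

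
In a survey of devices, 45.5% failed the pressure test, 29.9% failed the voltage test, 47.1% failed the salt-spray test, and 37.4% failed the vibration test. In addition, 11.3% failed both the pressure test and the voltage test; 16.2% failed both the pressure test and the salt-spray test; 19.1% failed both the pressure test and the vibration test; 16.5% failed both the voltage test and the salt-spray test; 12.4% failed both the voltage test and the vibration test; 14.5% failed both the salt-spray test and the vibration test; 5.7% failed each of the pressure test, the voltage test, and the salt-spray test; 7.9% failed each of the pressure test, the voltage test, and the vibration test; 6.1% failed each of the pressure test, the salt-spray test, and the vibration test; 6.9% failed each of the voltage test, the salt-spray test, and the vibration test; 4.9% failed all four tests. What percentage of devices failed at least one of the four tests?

Using inclusion–exclusion:
P(at least one) = 45.5 + 29.9 + 47.1 + 37.4 − 11.3 − 16.2 − 19.1 − 16.5 − 12.4 − 14.5 + 5.7 + 7.9 + 6.1 + 6.9 − 4.9 = 91.6%

91.6%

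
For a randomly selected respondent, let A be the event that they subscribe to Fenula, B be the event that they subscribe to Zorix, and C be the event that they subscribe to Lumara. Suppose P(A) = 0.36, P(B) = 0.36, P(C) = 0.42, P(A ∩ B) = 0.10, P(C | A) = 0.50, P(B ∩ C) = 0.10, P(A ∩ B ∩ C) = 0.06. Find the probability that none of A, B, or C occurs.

0.18

P(A ∩ C) = P(A)·P(C|A) = 0.36 × 0.50 = 0.18
P(A ∪ B ∪ C) = 0.36 + 0.36 + 0.42 − 0.10 − 0.18 − 0.10 + 0.06 = 0.82
P(none) = 1 − 0.82 = 0.18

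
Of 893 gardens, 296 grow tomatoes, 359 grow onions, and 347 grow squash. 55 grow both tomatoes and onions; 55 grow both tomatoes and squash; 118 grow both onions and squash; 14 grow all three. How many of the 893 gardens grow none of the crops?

105

By inclusion-exclusion,
|at least one| = 296 + 359 + 347 − 55 − 55 − 118 + 14 = 788
None: 893 − 788 = 105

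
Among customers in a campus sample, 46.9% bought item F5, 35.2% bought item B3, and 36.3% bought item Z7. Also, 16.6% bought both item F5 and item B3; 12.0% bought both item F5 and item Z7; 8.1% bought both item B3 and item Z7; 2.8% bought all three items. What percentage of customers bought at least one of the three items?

Using inclusion–exclusion:
P(≥1) = 46.9 + 35.2 + 36.3 − 16.6 − 12.0 − 8.1 + 2.8 = 84.5%

84.5%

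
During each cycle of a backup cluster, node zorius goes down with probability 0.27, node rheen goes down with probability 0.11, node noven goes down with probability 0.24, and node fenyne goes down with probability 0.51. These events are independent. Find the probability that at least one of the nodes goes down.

P(none) = (1 − 0.27) × (1 − 0.11) × (1 − 0.24) × (1 − 0.51) = 0.73 × 0.89 × 0.76 × 0.49 = 0.24194828
P(at least one) = 1 − 0.24194828 = 0.75805172

0.75805172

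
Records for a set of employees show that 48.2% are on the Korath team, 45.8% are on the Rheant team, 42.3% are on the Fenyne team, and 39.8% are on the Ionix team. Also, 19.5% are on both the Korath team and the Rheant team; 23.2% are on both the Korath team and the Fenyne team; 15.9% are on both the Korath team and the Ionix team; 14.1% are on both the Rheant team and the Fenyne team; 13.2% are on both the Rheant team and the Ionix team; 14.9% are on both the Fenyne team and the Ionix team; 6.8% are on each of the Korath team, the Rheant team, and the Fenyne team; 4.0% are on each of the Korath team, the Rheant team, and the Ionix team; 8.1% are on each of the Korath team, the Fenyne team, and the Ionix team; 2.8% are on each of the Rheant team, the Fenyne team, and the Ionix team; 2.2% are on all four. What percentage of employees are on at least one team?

94.8%

By inclusion–exclusion:
P(≥1) = 48.2 + 45.8 + 42.3 + 39.8 − 19.5 − 23.2 − 15.9 − 14.1 − 13.2 − 14.9 + 6.8 + 4.0 + 8.1 + 2.8 − 2.2 = 94.8%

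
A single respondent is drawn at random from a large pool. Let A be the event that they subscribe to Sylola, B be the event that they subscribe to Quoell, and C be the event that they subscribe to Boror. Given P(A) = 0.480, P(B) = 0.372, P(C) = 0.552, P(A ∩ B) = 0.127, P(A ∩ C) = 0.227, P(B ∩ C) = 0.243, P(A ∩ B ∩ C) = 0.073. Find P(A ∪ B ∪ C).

P(A ∪ B ∪ C) = 0.480 + 0.372 + 0.552 − 0.127 − 0.227 − 0.243 + 0.073 = 0.880

0.880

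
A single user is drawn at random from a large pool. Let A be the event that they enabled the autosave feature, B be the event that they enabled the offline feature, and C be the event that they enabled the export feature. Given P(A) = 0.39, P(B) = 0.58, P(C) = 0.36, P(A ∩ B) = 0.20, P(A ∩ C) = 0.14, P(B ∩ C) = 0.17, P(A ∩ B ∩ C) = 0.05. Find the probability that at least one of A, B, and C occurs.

0.87

P(A ∪ B ∪ C) = 0.39 + 0.58 + 0.36 − 0.20 − 0.14 − 0.17 + 0.05 = 0.87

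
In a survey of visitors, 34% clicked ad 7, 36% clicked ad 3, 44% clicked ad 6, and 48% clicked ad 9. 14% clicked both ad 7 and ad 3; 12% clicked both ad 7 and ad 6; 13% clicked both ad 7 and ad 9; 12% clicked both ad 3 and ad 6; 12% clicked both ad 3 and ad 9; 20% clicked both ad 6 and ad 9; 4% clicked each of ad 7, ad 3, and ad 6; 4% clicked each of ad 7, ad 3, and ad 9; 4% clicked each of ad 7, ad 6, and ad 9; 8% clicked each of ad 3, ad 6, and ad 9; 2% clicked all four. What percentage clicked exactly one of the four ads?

48%

P(exactly one) = 34 + 36 + 44 + 48 − 2·14 − 2·12 − 2·13 − 2·12 − 2·12 − 2·20 + 3·4 + 3·4 + 3·4 + 3·8 − 4·2 = 48%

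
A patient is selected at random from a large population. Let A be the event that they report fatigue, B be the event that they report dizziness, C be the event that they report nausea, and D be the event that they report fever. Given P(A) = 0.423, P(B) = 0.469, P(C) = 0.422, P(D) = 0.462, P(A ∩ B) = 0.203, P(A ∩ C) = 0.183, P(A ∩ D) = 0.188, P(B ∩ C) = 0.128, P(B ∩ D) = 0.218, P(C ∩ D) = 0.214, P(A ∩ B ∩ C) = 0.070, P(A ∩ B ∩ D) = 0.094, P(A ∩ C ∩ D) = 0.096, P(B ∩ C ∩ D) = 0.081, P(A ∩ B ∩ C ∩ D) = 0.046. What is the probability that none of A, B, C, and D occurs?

By inclusion-exclusion,
P(A ∪ B ∪ C ∪ D) = 0.423 + 0.469 + 0.422 + 0.462 − 0.203 − 0.183 − 0.188 − 0.128 − 0.218 − 0.214 + 0.070 + 0.094 + 0.096 + 0.081 − 0.046 = 0.937
P(none) = 1 − 0.937 = 0.063

0.063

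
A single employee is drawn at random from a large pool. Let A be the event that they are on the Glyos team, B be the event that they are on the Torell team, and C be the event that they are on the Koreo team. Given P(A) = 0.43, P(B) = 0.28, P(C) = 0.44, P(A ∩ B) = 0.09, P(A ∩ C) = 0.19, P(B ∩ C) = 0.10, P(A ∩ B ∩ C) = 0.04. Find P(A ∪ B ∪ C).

0.81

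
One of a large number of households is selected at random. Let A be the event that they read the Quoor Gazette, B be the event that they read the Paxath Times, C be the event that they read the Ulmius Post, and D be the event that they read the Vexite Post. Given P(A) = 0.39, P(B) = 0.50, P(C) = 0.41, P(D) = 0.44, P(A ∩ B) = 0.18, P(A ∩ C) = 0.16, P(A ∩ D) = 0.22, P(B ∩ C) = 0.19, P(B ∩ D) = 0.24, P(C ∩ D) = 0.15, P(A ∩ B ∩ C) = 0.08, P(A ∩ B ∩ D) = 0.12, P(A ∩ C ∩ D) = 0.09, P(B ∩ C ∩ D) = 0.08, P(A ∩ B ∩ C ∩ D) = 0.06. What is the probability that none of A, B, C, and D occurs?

By inclusion–exclusion:
P(A ∪ B ∪ C ∪ D) = 0.39 + 0.50 + 0.41 + 0.44 − 0.18 − 0.16 − 0.22 − 0.19 − 0.24 − 0.15 + 0.08 + 0.12 + 0.09 + 0.08 − 0.06 = 0.91
P(none) = 1 − 0.91 = 0.09

0.09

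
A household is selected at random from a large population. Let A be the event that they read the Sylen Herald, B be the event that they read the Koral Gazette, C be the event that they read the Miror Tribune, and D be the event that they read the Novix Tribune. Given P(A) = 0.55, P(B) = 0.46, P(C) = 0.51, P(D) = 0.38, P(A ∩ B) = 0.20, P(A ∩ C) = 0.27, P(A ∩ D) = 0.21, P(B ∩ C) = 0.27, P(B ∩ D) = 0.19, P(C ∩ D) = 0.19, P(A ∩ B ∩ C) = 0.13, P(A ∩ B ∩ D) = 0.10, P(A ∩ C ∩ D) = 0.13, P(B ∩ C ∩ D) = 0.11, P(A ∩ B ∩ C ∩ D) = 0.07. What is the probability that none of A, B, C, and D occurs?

0.03

By inclusion-exclusion,
P(A ∪ B ∪ C ∪ D) = 0.55 + 0.46 + 0.51 + 0.38 − 0.20 − 0.27 − 0.21 − 0.27 − 0.19 − 0.19 + 0.13 + 0.10 + 0.13 + 0.11 − 0.07 = 0.97
P(none) = 1 − 0.97 = 0.03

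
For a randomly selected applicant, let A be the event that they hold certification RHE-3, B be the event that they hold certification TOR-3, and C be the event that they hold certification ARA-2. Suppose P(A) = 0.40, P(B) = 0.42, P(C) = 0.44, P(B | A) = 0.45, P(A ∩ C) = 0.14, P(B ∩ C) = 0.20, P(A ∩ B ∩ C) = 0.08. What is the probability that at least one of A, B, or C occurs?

0.82

P(A ∩ B) = P(A)·P(B|A) = 0.40 × 0.45 = 0.18
P(A ∪ B ∪ C) = 0.40 + 0.42 + 0.44 − 0.18 − 0.14 − 0.20 + 0.08 = 0.82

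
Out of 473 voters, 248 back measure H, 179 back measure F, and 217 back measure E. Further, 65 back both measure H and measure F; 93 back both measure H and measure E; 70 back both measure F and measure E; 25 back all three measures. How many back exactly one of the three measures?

263

By inclusion–exclusion (exactly-one form):
|exactly one| = 248 + 179 + 217 − 2·65 − 2·93 − 2·70 + 3·25 = 263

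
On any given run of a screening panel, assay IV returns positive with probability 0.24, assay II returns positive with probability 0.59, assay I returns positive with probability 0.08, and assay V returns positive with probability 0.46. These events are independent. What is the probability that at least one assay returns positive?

0.84519712

Independence gives P(none) = ∏(1 − pᵢ).
P(none) = (1 − 0.24) × (1 − 0.59) × (1 − 0.08) × (1 − 0.46) = 0.76 × 0.41 × 0.92 × 0.54 = 0.15480288
P(at least one) = 1 − 0.15480288 = 0.84519712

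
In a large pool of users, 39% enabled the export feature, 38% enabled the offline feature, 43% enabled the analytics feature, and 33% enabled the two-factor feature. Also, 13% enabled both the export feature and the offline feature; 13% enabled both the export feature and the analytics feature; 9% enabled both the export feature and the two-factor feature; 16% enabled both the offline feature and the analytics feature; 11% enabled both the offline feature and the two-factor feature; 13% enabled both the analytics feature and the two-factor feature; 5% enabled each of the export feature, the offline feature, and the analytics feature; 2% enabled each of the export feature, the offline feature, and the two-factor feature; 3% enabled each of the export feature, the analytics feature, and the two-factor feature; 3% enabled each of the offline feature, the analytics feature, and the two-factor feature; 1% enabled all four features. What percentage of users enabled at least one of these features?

90%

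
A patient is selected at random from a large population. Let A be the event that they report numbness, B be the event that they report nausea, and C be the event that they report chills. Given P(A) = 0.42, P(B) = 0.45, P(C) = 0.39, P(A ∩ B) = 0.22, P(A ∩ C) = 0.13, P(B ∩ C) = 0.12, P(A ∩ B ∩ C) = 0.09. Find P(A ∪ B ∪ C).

0.88

P(A ∪ B ∪ C) = 0.42 + 0.45 + 0.39 − 0.22 − 0.13 − 0.12 + 0.09 = 0.88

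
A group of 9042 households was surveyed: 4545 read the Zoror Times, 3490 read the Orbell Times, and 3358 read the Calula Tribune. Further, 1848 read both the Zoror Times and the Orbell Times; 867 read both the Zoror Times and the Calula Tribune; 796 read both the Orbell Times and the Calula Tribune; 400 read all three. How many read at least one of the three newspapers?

By inclusion-exclusion,
N(≥1) = 4545 + 3490 + 3358 − 1848 − 867 − 796 + 400 = 8282

8282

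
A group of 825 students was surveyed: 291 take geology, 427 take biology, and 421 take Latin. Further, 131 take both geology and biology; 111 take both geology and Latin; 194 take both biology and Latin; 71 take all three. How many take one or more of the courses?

Using inclusion–exclusion:
N(≥1) = 291 + 427 + 421 − 131 − 111 − 194 + 71 = 774

774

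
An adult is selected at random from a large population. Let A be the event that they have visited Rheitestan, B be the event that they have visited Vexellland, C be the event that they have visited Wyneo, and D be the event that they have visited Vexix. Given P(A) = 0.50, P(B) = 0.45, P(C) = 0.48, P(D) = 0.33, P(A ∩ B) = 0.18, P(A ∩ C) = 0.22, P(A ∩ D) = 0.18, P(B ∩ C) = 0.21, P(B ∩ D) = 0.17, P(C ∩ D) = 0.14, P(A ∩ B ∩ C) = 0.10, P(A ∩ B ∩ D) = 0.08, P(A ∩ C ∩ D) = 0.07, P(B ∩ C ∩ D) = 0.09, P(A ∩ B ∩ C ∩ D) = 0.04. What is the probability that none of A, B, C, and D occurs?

0.04

By inclusion–exclusion:
P(A ∪ B ∪ C ∪ D) = 0.50 + 0.45 + 0.48 + 0.33 − 0.18 − 0.22 − 0.18 − 0.21 − 0.17 − 0.14 + 0.10 + 0.08 + 0.07 + 0.09 − 0.04 = 0.96
P(none) = 1 − 0.96 = 0.04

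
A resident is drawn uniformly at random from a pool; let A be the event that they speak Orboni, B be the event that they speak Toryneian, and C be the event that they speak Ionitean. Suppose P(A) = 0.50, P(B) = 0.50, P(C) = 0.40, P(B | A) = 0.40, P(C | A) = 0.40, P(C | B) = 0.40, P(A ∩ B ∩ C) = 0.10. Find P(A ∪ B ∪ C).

P(A ∩ B) = P(A)·P(B|A) = 0.50 × 0.40 = 0.20
P(A ∩ C) = P(A)·P(C|A) = 0.50 × 0.40 = 0.20
P(B ∩ C) = P(B)·P(C|B) = 0.50 × 0.40 = 0.20
P(A ∪ B ∪ C) = 0.50 + 0.50 + 0.40 − 0.20 − 0.20 − 0.20 + 0.10 = 0.90

0.90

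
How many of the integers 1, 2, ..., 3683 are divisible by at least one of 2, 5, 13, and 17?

1841 + 736 + 283 + 216 − 368 − 141 − 108 − 56 − 43 − 16 + 28 + 21 + 8 + 3 − 1 = 2403

2403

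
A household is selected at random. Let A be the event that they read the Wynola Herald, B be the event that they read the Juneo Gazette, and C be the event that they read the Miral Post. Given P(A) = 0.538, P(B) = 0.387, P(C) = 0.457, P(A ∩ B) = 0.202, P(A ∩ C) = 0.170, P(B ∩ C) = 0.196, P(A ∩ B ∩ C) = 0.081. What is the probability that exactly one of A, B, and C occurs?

Using the inclusion–exclusion count for exactly one event:
P(exactly one) = 0.538 + 0.387 + 0.457 − 2·0.202 − 2·0.170 − 2·0.196 + 3·0.081 = 0.489

0.489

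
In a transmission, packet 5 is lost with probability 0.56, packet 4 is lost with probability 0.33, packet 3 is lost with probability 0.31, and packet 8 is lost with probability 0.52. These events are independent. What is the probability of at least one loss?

P(none) = (1 − 0.56) × (1 − 0.33) × (1 − 0.31) × (1 − 0.52) = 0.44 × 0.67 × 0.69 × 0.48 = 0.09763776
P(at least one) = 1 − 0.09763776 = 0.90236224

0.90236224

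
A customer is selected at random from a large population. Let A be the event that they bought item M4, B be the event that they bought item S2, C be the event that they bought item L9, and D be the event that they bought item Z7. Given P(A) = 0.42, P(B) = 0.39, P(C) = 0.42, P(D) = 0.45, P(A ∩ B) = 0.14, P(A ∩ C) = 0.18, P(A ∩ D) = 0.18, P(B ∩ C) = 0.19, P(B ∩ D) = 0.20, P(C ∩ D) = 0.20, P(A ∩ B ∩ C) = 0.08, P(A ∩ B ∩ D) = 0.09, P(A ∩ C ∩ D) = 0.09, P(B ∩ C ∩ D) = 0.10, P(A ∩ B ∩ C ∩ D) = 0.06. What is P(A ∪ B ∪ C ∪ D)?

0.89

P(A ∪ B ∪ C ∪ D) = 0.42 + 0.39 + 0.42 + 0.45 − 0.14 − 0.18 − 0.18 − 0.19 − 0.20 − 0.20 + 0.08 + 0.09 + 0.09 + 0.10 − 0.06 = 0.89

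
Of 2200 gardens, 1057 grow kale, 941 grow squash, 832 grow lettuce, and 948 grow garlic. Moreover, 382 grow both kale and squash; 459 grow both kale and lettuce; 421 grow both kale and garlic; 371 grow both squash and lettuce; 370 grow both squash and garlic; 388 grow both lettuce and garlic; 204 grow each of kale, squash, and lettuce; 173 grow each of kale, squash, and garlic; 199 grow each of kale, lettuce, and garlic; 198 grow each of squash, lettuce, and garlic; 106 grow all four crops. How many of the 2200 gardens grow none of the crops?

|union| = 1057 + 941 + 832 + 948 − 382 − 459 − 421 − 371 − 370 − 388 + 204 + 173 + 199 + 198 − 106 = 2055
None: 2200 − 2055 = 145

145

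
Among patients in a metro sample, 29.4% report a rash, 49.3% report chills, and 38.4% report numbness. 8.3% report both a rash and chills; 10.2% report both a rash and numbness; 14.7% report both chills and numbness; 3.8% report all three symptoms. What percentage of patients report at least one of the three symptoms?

87.7%

By inclusion-exclusion,
P(union) = 29.4 + 49.3 + 38.4 − 8.3 − 10.2 − 14.7 + 3.8 = 87.7%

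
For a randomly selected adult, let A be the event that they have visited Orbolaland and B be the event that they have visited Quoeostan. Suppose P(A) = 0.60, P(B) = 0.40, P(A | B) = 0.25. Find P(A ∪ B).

0.90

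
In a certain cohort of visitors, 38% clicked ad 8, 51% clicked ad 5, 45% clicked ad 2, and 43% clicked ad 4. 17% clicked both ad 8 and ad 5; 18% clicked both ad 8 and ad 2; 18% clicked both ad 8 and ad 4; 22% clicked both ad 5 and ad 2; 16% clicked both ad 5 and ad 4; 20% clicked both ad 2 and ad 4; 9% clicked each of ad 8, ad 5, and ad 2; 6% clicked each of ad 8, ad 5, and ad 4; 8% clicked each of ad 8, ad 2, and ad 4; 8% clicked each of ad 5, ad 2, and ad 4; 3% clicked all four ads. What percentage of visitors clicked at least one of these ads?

P(≥1) = 38 + 51 + 45 + 43 − 17 − 18 − 18 − 22 − 16 − 20 + 9 + 6 + 8 + 8 − 3 = 94%

94%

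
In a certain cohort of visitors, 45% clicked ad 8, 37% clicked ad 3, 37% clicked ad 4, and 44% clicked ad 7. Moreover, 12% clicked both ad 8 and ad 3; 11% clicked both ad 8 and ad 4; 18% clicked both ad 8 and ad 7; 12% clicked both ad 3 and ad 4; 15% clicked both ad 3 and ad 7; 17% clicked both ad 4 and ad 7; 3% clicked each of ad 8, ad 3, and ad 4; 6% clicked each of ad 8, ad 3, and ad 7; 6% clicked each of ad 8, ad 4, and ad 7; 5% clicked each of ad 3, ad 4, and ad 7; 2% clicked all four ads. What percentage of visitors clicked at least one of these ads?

96%

P(union) = 45 + 37 + 37 + 44 − 12 − 11 − 18 − 12 − 15 − 17 + 3 + 6 + 6 + 5 − 2 = 96%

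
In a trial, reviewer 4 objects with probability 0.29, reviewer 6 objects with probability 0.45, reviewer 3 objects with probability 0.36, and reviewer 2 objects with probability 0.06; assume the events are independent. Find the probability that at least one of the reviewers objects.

0.7650752

P(none) = (1 − 0.29) × (1 − 0.45) × (1 − 0.36) × (1 − 0.06) = 0.71 × 0.55 × 0.64 × 0.94 = 0.2349248
P(at least one) = 1 − 0.2349248 = 0.7650752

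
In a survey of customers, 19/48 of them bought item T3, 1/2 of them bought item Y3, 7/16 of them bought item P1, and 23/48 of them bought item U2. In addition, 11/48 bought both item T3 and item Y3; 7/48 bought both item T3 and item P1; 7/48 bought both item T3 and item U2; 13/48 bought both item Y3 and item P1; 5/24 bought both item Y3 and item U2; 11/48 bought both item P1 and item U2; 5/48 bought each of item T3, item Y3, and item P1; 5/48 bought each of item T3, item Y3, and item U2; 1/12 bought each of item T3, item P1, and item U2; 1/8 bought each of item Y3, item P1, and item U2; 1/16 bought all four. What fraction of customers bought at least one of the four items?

15/16

Using inclusion–exclusion:
P(≥1) = 19/48 + 1/2 + 7/16 + 23/48 − 11/48 − 7/48 − 7/48 − 13/48 − 5/24 − 11/48 + 5/48 + 5/48 + 1/12 + 1/8 − 1/16 = 15/16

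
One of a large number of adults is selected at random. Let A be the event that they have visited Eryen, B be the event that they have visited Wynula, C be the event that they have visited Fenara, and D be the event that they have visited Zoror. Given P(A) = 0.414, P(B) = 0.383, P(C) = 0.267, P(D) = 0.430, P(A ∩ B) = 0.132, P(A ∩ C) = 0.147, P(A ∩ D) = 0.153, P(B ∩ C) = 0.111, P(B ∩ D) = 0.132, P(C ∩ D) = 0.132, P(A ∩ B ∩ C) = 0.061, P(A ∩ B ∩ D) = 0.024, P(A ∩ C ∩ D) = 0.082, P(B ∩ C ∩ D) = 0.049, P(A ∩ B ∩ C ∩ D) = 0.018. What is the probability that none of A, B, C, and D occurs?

Inclusion–exclusion gives
P(A ∪ B ∪ C ∪ D) = 0.414 + 0.383 + 0.267 + 0.430 − 0.132 − 0.147 − 0.153 − 0.111 − 0.132 − 0.132 + 0.061 + 0.024 + 0.082 + 0.049 − 0.018 = 0.885
P(none) = 1 − 0.885 = 0.115

0.115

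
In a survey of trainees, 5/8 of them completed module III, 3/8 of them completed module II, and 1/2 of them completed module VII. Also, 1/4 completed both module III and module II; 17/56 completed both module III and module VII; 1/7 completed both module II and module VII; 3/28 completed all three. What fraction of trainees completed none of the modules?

By inclusion–exclusion:
P(union) = 5/8 + 3/8 + 1/2 − 1/4 − 17/56 − 1/7 + 3/28 = 51/56
P(none) = 1 − 51/56 = 5/56

5/56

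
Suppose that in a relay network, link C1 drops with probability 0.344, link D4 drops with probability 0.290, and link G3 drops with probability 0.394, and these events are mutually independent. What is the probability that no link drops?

P(none) = (1 − 0.344) × (1 − 0.290) × (1 − 0.394) = 0.656 × 0.710 × 0.606 = 0.28225056

0.28225056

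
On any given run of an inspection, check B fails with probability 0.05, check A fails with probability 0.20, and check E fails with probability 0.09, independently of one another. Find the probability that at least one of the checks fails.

0.3084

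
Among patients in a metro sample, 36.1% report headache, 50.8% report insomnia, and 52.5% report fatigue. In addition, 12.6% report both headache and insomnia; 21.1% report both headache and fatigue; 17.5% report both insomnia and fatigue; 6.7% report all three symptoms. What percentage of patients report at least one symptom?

94.9%

P(union) = 36.1 + 50.8 + 52.5 − 12.6 − 21.1 − 17.5 + 6.7 = 94.9%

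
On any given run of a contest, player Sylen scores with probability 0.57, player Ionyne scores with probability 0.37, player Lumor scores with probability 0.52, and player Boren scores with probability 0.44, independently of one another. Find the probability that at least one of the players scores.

0.92718208

Since the events are independent, P(none) is the product of the individual non-occurrence probabilities.
P(none) = (1 − 0.57) × (1 − 0.37) × (1 − 0.52) × (1 − 0.44) = 0.43 × 0.63 × 0.48 × 0.56 = 0.07281792
P(at least one) = 1 − 0.07281792 = 0.92718208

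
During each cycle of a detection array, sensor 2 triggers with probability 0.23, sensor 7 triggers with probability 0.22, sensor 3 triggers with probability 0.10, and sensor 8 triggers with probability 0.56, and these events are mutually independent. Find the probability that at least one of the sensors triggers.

P(none) = (1 − 0.23) × (1 − 0.22) × (1 − 0.10) × (1 − 0.56) = 0.77 × 0.78 × 0.90 × 0.44 = 0.2378376
P(at least one) = 1 − 0.2378376 = 0.7621624

0.7621624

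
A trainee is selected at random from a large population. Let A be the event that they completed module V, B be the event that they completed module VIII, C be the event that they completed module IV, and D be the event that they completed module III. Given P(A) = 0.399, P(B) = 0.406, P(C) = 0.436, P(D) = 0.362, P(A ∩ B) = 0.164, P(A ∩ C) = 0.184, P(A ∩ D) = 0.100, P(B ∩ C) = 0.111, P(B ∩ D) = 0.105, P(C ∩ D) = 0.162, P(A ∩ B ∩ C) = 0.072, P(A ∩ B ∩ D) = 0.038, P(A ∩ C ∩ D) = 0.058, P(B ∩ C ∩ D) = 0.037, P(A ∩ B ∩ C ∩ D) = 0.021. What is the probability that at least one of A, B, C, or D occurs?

0.961

P(A ∪ B ∪ C ∪ D) = 0.399 + 0.406 + 0.436 + 0.362 − 0.164 − 0.184 − 0.100 − 0.111 − 0.105 − 0.162 + 0.072 + 0.038 + 0.058 + 0.037 − 0.021 = 0.961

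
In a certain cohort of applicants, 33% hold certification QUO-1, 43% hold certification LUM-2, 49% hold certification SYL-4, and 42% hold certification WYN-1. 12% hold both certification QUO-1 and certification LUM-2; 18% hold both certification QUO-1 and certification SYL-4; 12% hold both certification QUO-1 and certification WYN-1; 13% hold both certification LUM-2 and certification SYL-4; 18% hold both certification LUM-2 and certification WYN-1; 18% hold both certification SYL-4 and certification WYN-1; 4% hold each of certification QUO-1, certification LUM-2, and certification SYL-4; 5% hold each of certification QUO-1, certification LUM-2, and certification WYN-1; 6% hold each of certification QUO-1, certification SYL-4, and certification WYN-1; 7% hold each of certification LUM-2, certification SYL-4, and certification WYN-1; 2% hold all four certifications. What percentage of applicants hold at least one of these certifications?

96%

P(at least one) = 33 + 43 + 49 + 42 − 12 − 18 − 12 − 13 − 18 − 18 + 4 + 5 + 6 + 7 − 2 = 96%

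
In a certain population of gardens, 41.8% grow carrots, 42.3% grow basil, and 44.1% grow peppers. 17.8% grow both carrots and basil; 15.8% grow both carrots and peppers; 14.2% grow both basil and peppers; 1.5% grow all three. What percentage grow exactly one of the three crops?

37.1%

Using the inclusion–exclusion count for exactly one event:
P(exactly one) = 41.8 + 42.3 + 44.1 − 2·17.8 − 2·15.8 − 2·14.2 + 3·1.5 = 37.1%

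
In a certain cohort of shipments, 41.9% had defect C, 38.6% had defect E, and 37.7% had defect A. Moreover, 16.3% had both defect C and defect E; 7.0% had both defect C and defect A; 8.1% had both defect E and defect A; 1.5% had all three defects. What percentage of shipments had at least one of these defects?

88.3%

Apply inclusion-exclusion:
P(union) = 41.9 + 38.6 + 37.7 − 16.3 − 7.0 − 8.1 + 1.5 = 88.3%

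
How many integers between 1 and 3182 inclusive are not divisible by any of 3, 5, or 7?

1455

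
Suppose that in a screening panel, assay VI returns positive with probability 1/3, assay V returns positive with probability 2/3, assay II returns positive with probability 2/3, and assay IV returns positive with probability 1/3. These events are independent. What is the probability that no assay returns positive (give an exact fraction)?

Since the events are independent, P(none) is the product of the individual non-occurrence probabilities.
P(none) = (1 − 1/3) × (1 − 2/3) × (1 − 2/3) × (1 − 1/3) = 2/3 × 1/3 × 1/3 × 2/3 = 4/81

4/81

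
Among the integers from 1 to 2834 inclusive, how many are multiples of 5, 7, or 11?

1067

By inclusion–exclusion:
566 + 404 + 257 − 80 − 51 − 36 + 7 = 1067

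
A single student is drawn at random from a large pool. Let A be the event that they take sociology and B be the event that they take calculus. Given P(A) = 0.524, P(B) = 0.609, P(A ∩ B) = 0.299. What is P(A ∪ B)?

P(A ∪ B) = 0.524 + 0.609 − 0.299 = 0.834

0.834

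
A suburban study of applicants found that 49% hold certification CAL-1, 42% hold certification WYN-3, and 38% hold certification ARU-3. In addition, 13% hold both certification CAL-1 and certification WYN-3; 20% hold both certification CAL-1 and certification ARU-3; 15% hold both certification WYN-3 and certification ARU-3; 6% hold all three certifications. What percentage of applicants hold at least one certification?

87%

P(union) = 49 + 42 + 38 − 13 − 20 − 15 + 6 = 87%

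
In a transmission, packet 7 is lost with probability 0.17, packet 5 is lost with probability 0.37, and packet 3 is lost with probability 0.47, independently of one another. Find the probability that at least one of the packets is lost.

P(none) = (1 − 0.17) × (1 − 0.37) × (1 − 0.47) = 0.83 × 0.63 × 0.53 = 0.277137
P(at least one) = 1 − 0.277137 = 0.722863

0.722863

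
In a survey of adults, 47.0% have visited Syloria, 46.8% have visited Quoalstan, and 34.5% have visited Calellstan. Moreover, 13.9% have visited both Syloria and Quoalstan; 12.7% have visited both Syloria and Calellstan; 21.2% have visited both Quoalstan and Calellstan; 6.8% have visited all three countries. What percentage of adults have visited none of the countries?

By inclusion-exclusion,
P(≥1) = 47.0 + 46.8 + 34.5 − 13.9 − 12.7 − 21.2 + 6.8 = 87.3%
P(none) = 100% − 87.3% = 12.7%

12.7%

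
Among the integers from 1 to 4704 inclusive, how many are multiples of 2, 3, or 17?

3228

Using inclusion–exclusion:
⌊4704/2⌋ + ⌊4704/3⌋ + ⌊4704/17⌋ − ⌊4704/6⌋ − ⌊4704/34⌋ − ⌊4704/51⌋ + ⌊4704/102⌋ = 2352 + 1568 + 276 − 784 − 138 − 92 + 46 = 3228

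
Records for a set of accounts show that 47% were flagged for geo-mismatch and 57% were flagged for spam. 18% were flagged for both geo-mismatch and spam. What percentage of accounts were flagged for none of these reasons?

P(union) = 47 + 57 − 18 = 86%
P(none) = 100% − 86% = 14%

14%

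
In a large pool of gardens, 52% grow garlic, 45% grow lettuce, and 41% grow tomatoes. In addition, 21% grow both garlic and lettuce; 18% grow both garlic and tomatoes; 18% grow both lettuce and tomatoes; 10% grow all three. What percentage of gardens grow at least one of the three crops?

P(union) = 52 + 45 + 41 − 21 − 18 − 18 + 10 = 91%

91%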